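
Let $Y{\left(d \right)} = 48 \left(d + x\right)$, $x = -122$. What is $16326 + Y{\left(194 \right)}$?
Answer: $19782$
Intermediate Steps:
$Y{\left(d \right)} = -5856 + 48 d$ ($Y{\left(d \right)} = 48 \left(d - 122\right) = 48 \left(-122 + d\right) = -5856 + 48 d$)
$16326 + Y{\left(194 \right)} = 16326 + \left(-5856 + 48 \cdot 194\right) = 16326 + \left(-5856 + 9312\right) = 16326 + 3456 = 19782$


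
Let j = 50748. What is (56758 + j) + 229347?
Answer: 336853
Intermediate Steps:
(56758 + j) + 229347 = (56758 + 50748) + 229347 = 107506 + 229347 = 336853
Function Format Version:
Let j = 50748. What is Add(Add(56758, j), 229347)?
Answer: 336853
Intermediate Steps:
Add(Add(56758, j), 229347) = Add(Add(56758, 50748), 229347) = Add(107506, 229347) = 336853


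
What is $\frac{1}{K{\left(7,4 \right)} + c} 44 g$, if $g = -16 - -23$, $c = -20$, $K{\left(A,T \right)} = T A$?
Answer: $\frac{77}{2} \approx 38.5$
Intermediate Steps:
$K{\left(A,T \right)} = A T$
$g = 7$ ($g = -16 + 23 = 7$)
$\frac{1}{K{\left(7,4 \right)} + c} 44 g = \frac{1}{7 \cdot 4 - 20} \cdot 44 \cdot 7 = \frac{1}{28 - 20} \cdot 44 \cdot 7 = \frac{1}{8} \cdot 44 \cdot 7 = \frac{11}{2} \cdot 7 = \frac{77}{2}$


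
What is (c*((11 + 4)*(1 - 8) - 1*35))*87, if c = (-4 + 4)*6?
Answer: 0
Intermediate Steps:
c = 0 (c = 0*6 = 0)
(c*((11 + 4)*(1 - 8) - 1*35))*87 = (0*((11 + 4)*(1 - 8) - 1*35))*87 = (0*(15*(-7) - 35))*87 = (0*(-105 - 35))*87 = (0*(-140))*87 = 0*87 = 0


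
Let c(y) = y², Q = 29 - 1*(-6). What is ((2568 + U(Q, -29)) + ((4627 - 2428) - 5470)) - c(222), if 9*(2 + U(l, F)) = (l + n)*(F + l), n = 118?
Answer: -49887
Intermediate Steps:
Q = 35 (Q = 29 + 6 = 35)
U(l, F) = -2 + (118 + l)*(F + l)/9 (U(l, F) = -2 + ((l + 118)*(F + l))/9 = -2 + ((118 + l)*(F + l))/9 = -2 + (118 + l)*(F + l)/9)
((2568 + U(Q, -29)) + ((4627 - 2428) - 5470)) - c(222) = ((2568 + (-2 + (⅑)*35² + (118/9)*(-29) + (118/9)*35 + (⅑)*(-29)*35)) + ((4627 - 2428) - 5470)) - 1*222² = ((2568 + (-2 + (⅑)*1225 - 3422/9 + 4130/9 - 1015/9)) + (2199 - 5470)) - 1*49284 = ((2568 + (-2 + 1225/9 - 3422/9 + 4130/9 - 1015/9)) - 3271) - 49284 = ((2568 + 100) - 3271) - 49284 = (2668 - 3271) - 49284 = -603 - 49284 = -49887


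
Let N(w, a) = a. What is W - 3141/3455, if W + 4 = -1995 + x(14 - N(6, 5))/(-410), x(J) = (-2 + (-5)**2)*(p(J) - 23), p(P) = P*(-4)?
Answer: -113131313/56662 ≈ -1996.6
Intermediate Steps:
p(P) = -4*P
x(J) = -529 - 92*J (x(J) = (-2 + (-5)**2)*(-4*J - 23) = (-2 + 25)*(-23 - 4*J) = 23*(-23 - 4*J) = -529 - 92*J)
W = -818233/410 (W = -4 + (-1995 + (-529 - 92*(14 - 1*5))/(-410)) = -4 + (-1995 + (-529 - 92*(14 - 5))*(-1/410)) = -4 + (-1995 + (-529 - 92*9)*(-1/410)) = -4 + (-1995 + (-529 - 828)*(-1/410)) = -4 + (-1995 - 1357*(-1/410)) = -4 + (-1995 + 1357/410) = -4 - 816593/410 = -818233/410 ≈ -1995.7)
W - 3141/3455 = -818233/410 - 3141/3455 = -113131313/56662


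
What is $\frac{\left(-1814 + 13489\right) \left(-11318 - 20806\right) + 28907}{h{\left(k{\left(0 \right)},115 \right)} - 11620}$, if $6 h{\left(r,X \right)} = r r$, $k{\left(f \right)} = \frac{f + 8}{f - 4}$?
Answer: $\frac{1125056379}{34858} \approx 32275.0$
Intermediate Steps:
$k{\left(f \right)} = \frac{8 + f}{-4 + f}$
$h{\left(r,X \right)} = \frac{r^{2}}{6}$ ($h{\left(r,X \right)} = \frac{r r}{6} = \frac{r^{2}}{6}$)
$\frac{\left(-1814 + 13489\right) \left(-11318 - 20806\right) + 28907}{h{\left(k{\left(0 \right)},115 \right)} - 11620} = \frac{\left(-1814 + 13489\right) \left(-11318 - 20806\right) + 28907}{\frac{\left(\frac{8 + 0}{-4 + 0}\right)^{2}}{6} - 11620} = \frac{11675 \left(-32124\right) + 28907}{\frac{\left(\frac{1}{-4} \cdot 8\right)^{2}}{6} - 11620} = \frac{-375047700 + 28907}{\frac{\left(\left(- \frac{1}{4}\right) 8\right)^{2}}{6} - 11620} = - \frac{375018793}{\frac{\left(-2\right)^{2}}{6} - 11620} = - \frac{375018793}{\frac{1}{6} \cdot 4 - 11620} = - \frac{375018793}{\frac{2}{3} - 11620} = - \frac{375018793}{- \frac{34858}{3}} = \left(-375018793\right) \left(- \frac{3}{34858}\right) = \frac{1125056379}{34858}$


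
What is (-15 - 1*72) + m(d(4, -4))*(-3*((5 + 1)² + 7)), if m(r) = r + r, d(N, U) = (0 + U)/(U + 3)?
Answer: -1119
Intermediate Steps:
d(N, U) = U/(3 + U)
m(r) = 2*r
(-15 - 1*72) + m(d(4, -4))*(-3*((5 + 1)² + 7)) = (-15 - 1*72) + (2*(-4/(3 - 4)))*(-3*((5 + 1)² + 7)) = (-15 - 72) + (2*(-4/(-1)))*(-3*(6² + 7)) = -87 + (2*(-4*(-1)))*(-3*(36 + 7)) = -87 + (2*4)*(-3*43) = -87 + 8*(-129) = -87 - 1032 = -1119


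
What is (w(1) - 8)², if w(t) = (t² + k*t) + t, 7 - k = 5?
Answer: 16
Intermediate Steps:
k = 2 (k = 7 - 1*5 = 7 - 5 = 2)
w(t) = t² + 3*t (w(t) = (t² + 2*t) + t = t² + 3*t)
(w(1) - 8)² = (1*(3 + 1) - 8)² = (1*4 - 8)² = (4 - 8)² = (-4)² = 16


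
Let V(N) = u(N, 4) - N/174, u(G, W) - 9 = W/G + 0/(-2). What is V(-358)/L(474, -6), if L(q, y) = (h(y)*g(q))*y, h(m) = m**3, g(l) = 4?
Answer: 21503/10091304 ≈ 0.0021308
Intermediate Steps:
u(G, W) = 9 + W/G (u(G, W) = 9 + (W/G + 0/(-2)) = 9 + (W/G + 0*(-1/2)) = 9 + (W/G + 0) = 9 + W/G)
V(N) = 9 + 4/N - N/174 (V(N) = (9 + 4/N) - N/174 = 9 + 4/N - N/174)
L(q, y) = 4*y**4 (L(q, y) = (y**3*4)*y = (4*y**3)*y = 4*y**4)
V(-358)/L(474, -6) = (9 + 4/(-358) - 1/174*(-358))/((4*(-6)**4)) = (9 + 4*(-1/358) + 179/87)/((4*1296)) = (9 - 2/179 + 179/87)/5184 = (172024/15573)*(1/5184) = 21503/10091304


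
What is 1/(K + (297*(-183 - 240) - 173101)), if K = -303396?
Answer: -1/602128 ≈ -1.6608e-6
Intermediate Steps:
1/(K + (297*(-183 - 240) - 173101)) = 1/(-303396 + (297*(-183 - 240) - 173101)) = 1/(-303396 + (297*(-423) - 173101)) = 1/(-303396 + (-125631 - 173101)) = 1/(-303396 - 298732) = 1/(-602128) = -1/602128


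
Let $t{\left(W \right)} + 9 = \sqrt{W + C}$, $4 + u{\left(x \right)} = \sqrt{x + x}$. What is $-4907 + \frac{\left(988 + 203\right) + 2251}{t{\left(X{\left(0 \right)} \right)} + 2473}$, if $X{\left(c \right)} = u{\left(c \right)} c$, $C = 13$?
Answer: $- \frac{29783304593}{6071283} - \frac{3442 \sqrt{13}}{6071283} \approx -4905.6$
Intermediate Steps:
$u{\left(x \right)} = -4 + \sqrt{2} \sqrt{x}$ ($u{\left(x \right)} = -4 + \sqrt{x + x} = -4 + \sqrt{2 x} = -4 + \sqrt{2} \sqrt{x}$)
$X{\left(c \right)} = c \left(-4 + \sqrt{2} \sqrt{c}\right)$ ($X{\left(c \right)} = \left(-4 + \sqrt{2} \sqrt{c}\right) c = c \left(-4 + \sqrt{2} \sqrt{c}\right)$)
$t{\left(W \right)} = -9 + \sqrt{13 + W}$ ($t{\left(W \right)} = -9 + \sqrt{W + 13} = -9 + \sqrt{13 + W}$)
$-4907 + \frac{\left(988 + 203\right) + 2251}{t{\left(X{\left(0 \right)} \right)} + 2473} = -4907 + \frac{\left(988 + 203\right) + 2251}{\left(-9 + \sqrt{13 + 0 \left(-4 + \sqrt{2} \sqrt{0}\right)}\right) + 2473} = -4907 + \frac{1191 + 2251}{\left(-9 + \sqrt{13 + 0 \left(-4 + \sqrt{2} \cdot 0\right)}\right) + 2473} = -4907 + \frac{3442}{\left(-9 + \sqrt{13 + 0 \left(-4 + 0\right)}\right) + 2473} = -4907 + \frac{3442}{\left(-9 + \sqrt{13 + 0 \left(-4\right)}\right) + 2473} = -4907 + \frac{3442}{\left(-9 + \sqrt{13 + 0}\right) + 2473} = -4907 + \frac{3442}{\left(-9 + \sqrt{13}\right) + 2473} = -4907 + \frac{3442}{2464 + \sqrt{13}}$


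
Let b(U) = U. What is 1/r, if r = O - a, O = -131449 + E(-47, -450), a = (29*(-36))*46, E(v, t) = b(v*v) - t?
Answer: -1/80766 ≈ -1.2381e-5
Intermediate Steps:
E(v, t) = v² - t (E(v, t) = v*v - t = v² - t)
a = -48024 (a = -1044*46 = -48024)
O = -128790 (O = -131449 + ((-47)² - 1*(-450)) = -131449 + (2209 + 450) = -131449 + 2659 = -128790)
r = -80766 (r = -128790 - 1*(-48024) = -128790 + 48024 = -80766)
1/r = 1/(-80766) = -1/80766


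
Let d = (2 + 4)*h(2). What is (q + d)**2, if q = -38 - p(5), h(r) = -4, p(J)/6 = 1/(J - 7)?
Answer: 3481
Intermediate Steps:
p(J) = 6/(-7 + J) (p(J) = 6/(J - 7) = 6/(-7 + J))
d = -24 (d = (2 + 4)*(-4) = 6*(-4) = -24)
q = -35 (q = -38 - 6/(-7 + 5) = -38 - 6/(-2) = -38 - 6*(-1)/2 = -38 - 1*(-3) = -38 + 3 = -35)
(q + d)**2 = (-35 - 24)**2 = (-59)**2 = 3481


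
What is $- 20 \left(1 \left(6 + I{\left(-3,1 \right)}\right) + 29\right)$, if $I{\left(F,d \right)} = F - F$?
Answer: $-700$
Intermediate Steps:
$I{\left(F,d \right)} = 0$
$- 20 \left(1 \left(6 + I{\left(-3,1 \right)}\right) + 29\right) = - 20 \left(1 \left(6 + 0\right) + 29\right) = - 20 \left(1 \cdot 6 + 29\right) = - 20 \left(6 + 29\right) = \left(-20\right) 35 = -700$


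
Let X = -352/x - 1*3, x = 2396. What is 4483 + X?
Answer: 2683432/599 ≈ 4479.9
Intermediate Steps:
X = -1885/599 (X = -352/2396 - 1*3 = -352*1/2396 - 3 = -88/599 - 3 = -1885/599 ≈ -3.1469)
4483 + X = 4483 - 1885/599 = 2683432/599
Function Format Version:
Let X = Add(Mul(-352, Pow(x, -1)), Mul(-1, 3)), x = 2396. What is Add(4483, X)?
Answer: Rational(2683432, 599) ≈ 4479.9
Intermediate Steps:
X = Rational(-1885, 599) (X = Add(Mul(-352, Pow(2396, -1)), Mul(-1, 3)) = Add(Mul(-352, Rational(1, 2396)), -3) = Add(Rational(-88, 599), -3) = Rational(-1885, 599) ≈ -3.1469)
Add(4483, X) = Add(4483, Rational(-1885, 599)) = Rational(2683432, 599)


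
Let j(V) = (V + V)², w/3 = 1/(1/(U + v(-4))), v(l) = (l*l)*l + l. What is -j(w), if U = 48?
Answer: -14400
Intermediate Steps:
v(l) = l + l³ (v(l) = l²*l + l = l³ + l = l + l³)
w = -60 (w = 3/(1/(48 + (-4 + (-4)³))) = 3/(1/(48 + (-4 - 64))) = 3/(1/(48 - 68)) = 3/(1/(-20)) = 3/(-1/20) = 3*(-20) = -60)
j(V) = 4*V² (j(V) = (2*V)² = 4*V²)
-j(w) = -4*(-60)² = -4*3600 = -1*14400 = -14400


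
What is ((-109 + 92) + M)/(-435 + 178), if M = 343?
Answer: -326/257 ≈ -1.2685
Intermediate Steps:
((-109 + 92) + M)/(-435 + 178) = ((-109 + 92) + 343)/(-435 + 178) = (-17 + 343)/(-257) = 326*(-1/257) = -326/257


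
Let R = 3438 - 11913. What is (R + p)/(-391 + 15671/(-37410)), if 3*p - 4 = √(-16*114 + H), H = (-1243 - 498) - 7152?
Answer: 316999870/14642981 - 12470*I*√10717/14642981 ≈ 21.649 - 0.08816*I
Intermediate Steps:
R = -8475
H = -8893 (H = -1741 - 7152 = -8893)
p = 4/3 + I*√10717/3 (p = 4/3 + √(-16*114 - 8893)/3 = 4/3 + √(-1824 - 8893)/3 = 4/3 + √(-10717)/3 = 4/3 + (I*√10717)/3 = 4/3 + I*√10717/3 ≈ 1.3333 + 34.508*I)
(R + p)/(-391 + 15671/(-37410)) = (-8475 + (4/3 + I*√10717/3))/(-391 + 15671/(-37410)) = (-25421/3 + I*√10717/3)/(-391 + 15671*(-1/37410)) = (-25421/3 + I*√10717/3)/(-391 - 15671/37410) = (-25421/3 + I*√10717/3)/(-14642981/37410) = (-25421/3 + I*√10717/3)*(-37410/14642981) = 316999870/14642981 - 12470*I*√10717/14642981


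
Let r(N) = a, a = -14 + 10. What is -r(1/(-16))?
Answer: 4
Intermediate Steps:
a = -4
r(N) = -4
-r(1/(-16)) = -1*(-4) = 4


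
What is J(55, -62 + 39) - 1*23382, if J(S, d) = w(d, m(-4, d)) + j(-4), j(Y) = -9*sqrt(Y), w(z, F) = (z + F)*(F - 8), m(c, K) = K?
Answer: -21956 - 18*I ≈ -21956.0 - 18.0*I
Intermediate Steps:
w(z, F) = (-8 + F)*(F + z) (w(z, F) = (F + z)*(-8 + F) = (-8 + F)*(F + z))
J(S, d) = -18*I - 16*d + 2*d**2 (J(S, d) = (d**2 - 8*d - 8*d + d*d) - 18*I = (d**2 - 8*d - 8*d + d**2) - 18*I = (-16*d + 2*d**2) - 18*I = -18*I - 16*d + 2*d**2)
J(55, -62 + 39) - 1*23382 = (-18*I - 16*(-62 + 39) + 2*(-62 + 39)**2) - 1*23382 = (-18*I - 16*(-23) + 2*(-23)**2) - 23382 = (-18*I + 368 + 2*529) - 23382 = (-18*I + 368 + 1058) - 23382 = (1426 - 18*I) - 23382 = -21956 - 18*I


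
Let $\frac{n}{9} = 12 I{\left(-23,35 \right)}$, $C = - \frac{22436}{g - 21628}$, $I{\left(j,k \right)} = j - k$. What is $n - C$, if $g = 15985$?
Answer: $- \frac{35370188}{5643} \approx -6268.0$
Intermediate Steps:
$C = \frac{22436}{5643}$ ($C = - \frac{22436}{15985 - 21628} = - \frac{22436}{-5643} = \left(-22436\right) \left(- \frac{1}{5643}\right) = \frac{22436}{5643} \approx 3.9759$)
$n = -6264$ ($n = 9 \cdot 12 \left(-23 - 35\right) = 9 \cdot 12 \left(-58\right) = 9 \left(-696\right) = -6264$)
$n - C = -6264 - \frac{22436}{5643} = - \frac{35370188}{5643}$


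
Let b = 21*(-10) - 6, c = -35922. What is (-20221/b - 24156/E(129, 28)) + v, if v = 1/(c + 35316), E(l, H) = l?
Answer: -87844177/938088 ≈ -93.642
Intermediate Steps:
b = -216 (b = -210 - 6 = -216)
v = -1/606 (v = 1/(-35922 + 35316) = 1/(-606) = -1/606 ≈ -0.0016502)
(-20221/b - 24156/E(129, 28)) + v = (-20221/(-216) - 24156/129) - 1/606 = (-20221*(-1/216) - 24156*1/129) - 1/606 = (20221/216 - 8052/43) - 1/606 = -869729/9288 - 1/606 = -87844177/938088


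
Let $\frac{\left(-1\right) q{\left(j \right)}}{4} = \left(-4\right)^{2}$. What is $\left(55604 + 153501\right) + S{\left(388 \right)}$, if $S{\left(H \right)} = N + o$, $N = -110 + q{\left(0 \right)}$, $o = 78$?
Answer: $209009$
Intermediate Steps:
$q{\left(j \right)} = -64$ ($q{\left(j \right)} = - 4 \left(-4\right)^{2} = \left(-4\right) 16 = -64$)
$N = -174$ ($N = -110 - 64 = -174$)
$S{\left(H \right)} = -96$ ($S{\left(H \right)} = -174 + 78 = -96$)
$\left(55604 + 153501\right) + S{\left(388 \right)} = \left(55604 + 153501\right) - 96 = 209105 - 96 = 209009$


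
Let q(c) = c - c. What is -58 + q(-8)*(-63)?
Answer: -58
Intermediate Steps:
q(c) = 0
-58 + q(-8)*(-63) = -58 + 0*(-63) = -58 + 0 = -58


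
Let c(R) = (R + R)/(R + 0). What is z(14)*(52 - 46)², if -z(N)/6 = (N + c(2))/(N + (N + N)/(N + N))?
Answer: -1152/5 ≈ -230.40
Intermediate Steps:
c(R) = 2 (c(R) = (2*R)/R = 2)
z(N) = -6*(2 + N)/(1 + N) (z(N) = -6*(N + 2)/(N + (N + N)/(N + N)) = -6*(2 + N)/(N + (2*N)/((2*N))) = -6*(2 + N)/(N + (2*N)*(1/(2*N))) = -6*(2 + N)/(N + 1) = -6*(2 + N)/(1 + N))
z(14)*(52 - 46)² = (6*(-2 - 1*14)/(1 + 14))*(52 - 46)² = (6*(-2 - 14)/15)*6² = (6*(1/15)*(-16))*36 = -32/5*36 = -1152/5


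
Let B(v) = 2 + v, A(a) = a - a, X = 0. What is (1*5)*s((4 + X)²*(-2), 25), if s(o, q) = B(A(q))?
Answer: 10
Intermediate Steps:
A(a) = 0
s(o, q) = 2 (s(o, q) = 2 + 0 = 2)
(1*5)*s((4 + X)²*(-2), 25) = (1*5)*2 = 5*2 = 10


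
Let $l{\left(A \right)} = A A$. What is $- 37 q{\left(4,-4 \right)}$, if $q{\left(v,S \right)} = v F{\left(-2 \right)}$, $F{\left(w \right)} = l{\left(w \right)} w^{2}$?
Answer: $-2368$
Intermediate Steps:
$l{\left(A \right)} = A^{2}$
$F{\left(w \right)} = w^{4}$ ($F{\left(w \right)} = w^{2} w^{2} = w^{4}$)
$q{\left(v,S \right)} = 16 v$ ($q{\left(v,S \right)} = v \left(-2\right)^{4} = v 16 = 16 v$)
$- 37 q{\left(4,-4 \right)} = - 37 \cdot 16 \cdot 4 = \left(-37\right) 64 = -2368$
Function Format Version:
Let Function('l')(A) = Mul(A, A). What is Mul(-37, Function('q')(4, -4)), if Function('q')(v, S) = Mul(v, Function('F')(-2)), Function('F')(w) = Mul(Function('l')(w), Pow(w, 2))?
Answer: -2368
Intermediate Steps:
Function('l')(A) = Pow(A, 2)
Function('F')(w) = Pow(w, 4) (Function('F')(w) = Mul(Pow(w, 2), Pow(w, 2)) = Pow(w, 4))
Function('q')(v, S) = Mul(16, v) (Function('q')(v, S) = Mul(v, Pow(-2, 4)) = Mul(v, 16) = Mul(16, v))
Mul(-37, Function('q')(4, -4)) = Mul(-37, Mul(16, 4)) = Mul(-37, 64) = -2368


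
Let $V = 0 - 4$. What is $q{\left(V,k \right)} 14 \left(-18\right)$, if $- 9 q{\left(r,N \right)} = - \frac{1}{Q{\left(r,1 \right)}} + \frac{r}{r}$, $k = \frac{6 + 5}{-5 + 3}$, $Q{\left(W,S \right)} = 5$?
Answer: $\frac{112}{5} \approx 22.4$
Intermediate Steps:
$k = - \frac{11}{2}$ ($k = \frac{11}{-2} = 11 \left(- \frac{1}{2}\right) = - \frac{11}{2} \approx -5.5$)
$V = -4$
$q{\left(r,N \right)} = - \frac{4}{45}$ ($q{\left(r,N \right)} = - \frac{- \frac{1}{5} + \frac{r}{r}}{9} = - \frac{\left(-1\right) \frac{1}{5} + 1}{9} = - \frac{- \frac{1}{5} + 1}{9} = \left(- \frac{1}{9}\right) \frac{4}{5} = - \frac{4}{45}$)
$q{\left(V,k \right)} 14 \left(-18\right) = \left(- \frac{4}{45}\right) 14 \left(-18\right) = \left(- \frac{56}{45}\right) \left(-18\right) = \frac{112}{5}$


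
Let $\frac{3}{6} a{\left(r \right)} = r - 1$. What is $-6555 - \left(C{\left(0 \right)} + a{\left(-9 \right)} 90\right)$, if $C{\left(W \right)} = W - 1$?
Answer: $-4754$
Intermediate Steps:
$a{\left(r \right)} = -2 + 2 r$ ($a{\left(r \right)} = 2 \left(r - 1\right) = 2 \left(-1 + r\right) = -2 + 2 r$)
$C{\left(W \right)} = -1 + W$ ($C{\left(W \right)} = W - 1 = -1 + W$)
$-6555 - \left(C{\left(0 \right)} + a{\left(-9 \right)} 90\right) = -6555 - \left(\left(-1 + 0\right) + \left(-2 + 2 \left(-9\right)\right) 90\right) = -6555 - \left(-1 + \left(-2 - 18\right) 90\right) = -6555 - \left(-1 - 1800\right) = -6555 - -1801 = -6555 + 1801 = -4754$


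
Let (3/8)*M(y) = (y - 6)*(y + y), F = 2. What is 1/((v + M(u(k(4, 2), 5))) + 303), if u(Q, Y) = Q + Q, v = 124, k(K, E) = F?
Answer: 3/1153 ≈ 0.0026019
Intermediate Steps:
k(K, E) = 2
u(Q, Y) = 2*Q
M(y) = 16*y*(-6 + y)/3 (M(y) = 8*((y - 6)*(y + y))/3 = 8*((-6 + y)*(2*y))/3 = 8*(2*y*(-6 + y))/3 = 16*y*(-6 + y)/3)
1/((v + M(u(k(4, 2), 5))) + 303) = 1/((124 + 16*(2*2)*(-6 + 2*2)/3) + 303) = 1/((124 + (16/3)*4*(-6 + 4)) + 303) = 1/((124 + (16/3)*4*(-2)) + 303) = 1/((124 - 128/3) + 303) = 1/(244/3 + 303) = 1/(1153/3) = 3/1153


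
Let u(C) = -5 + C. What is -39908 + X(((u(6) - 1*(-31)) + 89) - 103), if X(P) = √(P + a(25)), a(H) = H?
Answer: -39908 + √43 ≈ -39901.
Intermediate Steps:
X(P) = √(25 + P) (X(P) = √(P + 25) = √(25 + P))
-39908 + X(((u(6) - 1*(-31)) + 89) - 103) = -39908 + √(25 + ((((-5 + 6) - 1*(-31)) + 89) - 103)) = -39908 + √(25 + (((1 + 31) + 89) - 103)) = -39908 + √(25 + ((32 + 89) - 103)) = -39908 + √(25 + (121 - 103)) = -39908 + √(25 + 18) = -39908 + √43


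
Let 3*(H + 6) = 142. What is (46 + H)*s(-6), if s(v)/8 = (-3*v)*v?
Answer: -75456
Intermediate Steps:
H = 124/3 (H = -6 + (⅓)*142 = -6 + 142/3 = 124/3 ≈ 41.333)
s(v) = -24*v² (s(v) = 8*((-3*v)*v) = 8*(-3*v²) = -24*v²)
(46 + H)*s(-6) = (46 + 124/3)*(-24*(-6)²) = 262*(-24*36)/3 = (262/3)*(-864) = -75456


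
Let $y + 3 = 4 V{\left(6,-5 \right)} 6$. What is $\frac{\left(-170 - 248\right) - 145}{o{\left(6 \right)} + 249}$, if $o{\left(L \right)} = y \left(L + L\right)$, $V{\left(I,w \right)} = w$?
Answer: $\frac{563}{1227} \approx 0.45884$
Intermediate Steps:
$y = -123$ ($y = -3 + 4 \left(-5\right) 6 = -3 - 120 = -123$)
$o{\left(L \right)} = - 246 L$ ($o{\left(L \right)} = - 123 \left(L + L\right) = - 123 \cdot 2 L = - 246 L$)
$\frac{\left(-170 - 248\right) - 145}{o{\left(6 \right)} + 249} = \frac{\left(-170 - 248\right) - 145}{\left(-246\right) 6 + 249} = \frac{-418 - 145}{-1476 + 249} = - \frac{563}{-1227} = \left(-563\right) \left(- \frac{1}{1227}\right) = \frac{563}{1227}$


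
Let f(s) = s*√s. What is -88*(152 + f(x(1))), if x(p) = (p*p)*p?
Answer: -13464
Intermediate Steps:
x(p) = p³ (x(p) = p²*p = p³)
f(s) = s^(3/2)
-88*(152 + f(x(1))) = -88*(152 + (1³)^(3/2)) = -88*(152 + 1^(3/2)) = -88*(152 + 1) = -88*153 = -13464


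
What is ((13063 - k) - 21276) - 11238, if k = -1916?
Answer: -17535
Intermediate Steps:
((13063 - k) - 21276) - 11238 = ((13063 - 1*(-1916)) - 21276) - 11238 = ((13063 + 1916) - 21276) - 11238 = (14979 - 21276) - 11238 = -6297 - 11238 = -17535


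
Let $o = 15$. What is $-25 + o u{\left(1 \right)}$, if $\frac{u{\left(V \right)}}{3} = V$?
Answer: $20$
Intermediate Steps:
$u{\left(V \right)} = 3 V$
$-25 + o u{\left(1 \right)} = -25 + 15 \cdot 3 \cdot 1 = -25 + 15 \cdot 3 = -25 + 45 = 20$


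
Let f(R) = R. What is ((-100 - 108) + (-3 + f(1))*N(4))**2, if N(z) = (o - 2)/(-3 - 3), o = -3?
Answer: 395641/9 ≈ 43960.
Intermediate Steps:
N(z) = 5/6 (N(z) = (-3 - 2)/(-3 - 3) = -5/(-6) = -5*(-1/6) = 5/6)
((-100 - 108) + (-3 + f(1))*N(4))**2 = ((-100 - 108) + (-3 + 1)*(5/6))**2 = (-208 - 2*5/6)**2 = (-208 - 5/3)**2 = (-629/3)**2 = 395641/9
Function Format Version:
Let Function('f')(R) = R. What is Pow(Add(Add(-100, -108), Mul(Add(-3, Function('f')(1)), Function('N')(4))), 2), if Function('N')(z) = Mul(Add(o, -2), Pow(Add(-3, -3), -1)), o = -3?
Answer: Rational(395641, 9) ≈ 43960.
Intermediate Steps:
Function('N')(z) = Rational(5, 6) (Function('N')(z) = Mul(Add(-3, -2), Pow(Add(-3, -3), -1)) = Mul(-5, Pow(-6, -1)) = Mul(-5, Rational(-1, 6)) = Rational(5, 6))
Pow(Add(Add(-100, -108), Mul(Add(-3, Function('f')(1)), Function('N')(4))), 2) = Pow(Add(Add(-100, -108), Mul(Add(-3, 1), Rational(5, 6))), 2) = Pow(Add(-208, Mul(-2, Rational(5, 6))), 2) = Pow(Add(-208, Rational(-5, 3)), 2) = Pow(Rational(-629, 3), 2) = Rational(395641, 9)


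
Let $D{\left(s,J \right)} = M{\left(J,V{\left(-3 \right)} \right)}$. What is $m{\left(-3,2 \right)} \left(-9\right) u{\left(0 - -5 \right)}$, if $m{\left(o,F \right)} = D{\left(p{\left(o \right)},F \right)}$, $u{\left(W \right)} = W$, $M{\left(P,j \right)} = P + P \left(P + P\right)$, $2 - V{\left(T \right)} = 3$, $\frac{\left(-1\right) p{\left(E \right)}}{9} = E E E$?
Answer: $-450$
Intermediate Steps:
$p{\left(E \right)} = - 9 E^{3}$ ($p{\left(E \right)} = - 9 E E E = - 9 E^{2} E = - 9 E^{3}$)
$V{\left(T \right)} = -1$ ($V{\left(T \right)} = 2 - 3 = -1$)
$M{\left(P,j \right)} = P + 2 P^{2}$ ($M{\left(P,j \right)} = P + P 2 P = P + 2 P^{2}$)
$D{\left(s,J \right)} = J \left(1 + 2 J\right)$
$m{\left(o,F \right)} = F \left(1 + 2 F\right)$
$m{\left(-3,2 \right)} \left(-9\right) u{\left(0 - -5 \right)} = 2 \left(1 + 2 \cdot 2\right) \left(-9\right) \left(0 - -5\right) = 2 \left(1 + 4\right) \left(-9\right) \left(0 + 5\right) = 2 \cdot 5 \left(-9\right) 5 = 10 \left(-9\right) 5 = \left(-90\right) 5 = -450$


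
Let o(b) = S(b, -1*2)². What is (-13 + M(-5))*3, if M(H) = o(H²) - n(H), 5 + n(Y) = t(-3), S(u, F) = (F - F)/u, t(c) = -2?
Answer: -18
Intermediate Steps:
S(u, F) = 0 (S(u, F) = 0/u = 0)
n(Y) = -7 (n(Y) = -5 - 2 = -7)
o(b) = 0 (o(b) = 0² = 0)
M(H) = 7 (M(H) = 0 - 1*(-7) = 0 + 7 = 7)
(-13 + M(-5))*3 = (-13 + 7)*3 = -6*3 = -18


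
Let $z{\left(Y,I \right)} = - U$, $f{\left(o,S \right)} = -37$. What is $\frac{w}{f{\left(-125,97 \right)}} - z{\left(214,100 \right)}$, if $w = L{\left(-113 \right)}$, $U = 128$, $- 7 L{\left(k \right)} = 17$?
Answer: $\frac{33169}{259} \approx 128.07$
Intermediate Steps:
$L{\left(k \right)} = - \frac{17}{7}$ ($L{\left(k \right)} = \left(- \frac{1}{7}\right) 17 = - \frac{17}{7}$)
$w = - \frac{17}{7} \approx -2.4286$
$z{\left(Y,I \right)} = -128$ ($z{\left(Y,I \right)} = \left(-1\right) 128 = -128$)
$\frac{w}{f{\left(-125,97 \right)}} - z{\left(214,100 \right)} = - \frac{17}{7 \left(-37\right)} - -128 = \left(- \frac{17}{7}\right) \left(- \frac{1}{37}\right) + 128 = \frac{17}{259} + 128 = \frac{33169}{259}$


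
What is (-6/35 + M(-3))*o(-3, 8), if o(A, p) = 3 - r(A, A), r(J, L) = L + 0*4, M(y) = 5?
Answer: 1014/35 ≈ 28.971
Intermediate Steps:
r(J, L) = L (r(J, L) = L + 0 = L)
o(A, p) = 3 - A
(-6/35 + M(-3))*o(-3, 8) = (-6/35 + 5)*(3 - 1*(-3)) = (-6*1/35 + 5)*(3 + 3) = (-6/35 + 5)*6 = (169/35)*6 = 1014/35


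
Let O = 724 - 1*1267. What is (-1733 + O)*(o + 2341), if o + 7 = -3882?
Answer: 3523248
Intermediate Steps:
o = -3889 (o = -7 - 3882 = -3889)
O = -543 (O = 724 - 1267 = -543)
(-1733 + O)*(o + 2341) = (-1733 - 543)*(-3889 + 2341) = -2276*(-1548) = 3523248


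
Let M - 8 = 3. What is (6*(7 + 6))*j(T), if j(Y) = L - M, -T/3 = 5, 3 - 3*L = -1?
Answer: -754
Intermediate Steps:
L = 4/3 (L = 1 - 1/3*(-1) = 1 + 1/3 = 4/3 ≈ 1.3333)
T = -15 (T = -3*5 = -15)
M = 11 (M = 8 + 3 = 11)
j(Y) = -29/3 (j(Y) = 4/3 - 1*11 = 4/3 - 11 = -29/3)
(6*(7 + 6))*j(T) = (6*(7 + 6))*(-29/3) = (6*13)*(-29/3) = 78*(-29/3) = -754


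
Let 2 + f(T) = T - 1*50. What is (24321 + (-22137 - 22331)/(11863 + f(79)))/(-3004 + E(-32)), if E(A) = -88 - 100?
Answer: -144566111/18976440 ≈ -7.6182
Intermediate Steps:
E(A) = -188
f(T) = -52 + T (f(T) = -2 + (T - 1*50) = -2 + (T - 50) = -2 + (-50 + T) = -52 + T)
(24321 + (-22137 - 22331)/(11863 + f(79)))/(-3004 + E(-32)) = (24321 + (-22137 - 22331)/(11863 + (-52 + 79)))/(-3004 - 188) = (24321 - 44468/(11863 + 27))/(-3192) = (24321 - 44468/11890)*(-1/3192) = (24321 - 44468*1/11890)*(-1/3192) = (24321 - 22234/5945)*(-1/3192) = (144566111/5945)*(-1/3192) = -144566111/18976440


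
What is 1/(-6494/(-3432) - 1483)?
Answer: -1716/2541581 ≈ -0.00067517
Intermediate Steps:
1/(-6494/(-3432) - 1483) = 1/(-6494*(-1/3432) - 1483) = 1/(3247/1716 - 1483) = 1/(-2541581/1716) = -1716/2541581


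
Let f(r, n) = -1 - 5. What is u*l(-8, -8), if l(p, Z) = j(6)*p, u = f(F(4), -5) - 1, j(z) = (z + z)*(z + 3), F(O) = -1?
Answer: 6048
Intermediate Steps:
j(z) = 2*z*(3 + z) (j(z) = (2*z)*(3 + z) = 2*z*(3 + z))
f(r, n) = -6
u = -7 (u = -6 - 1 = -7)
l(p, Z) = 108*p (l(p, Z) = (2*6*(3 + 6))*p = (2*6*9)*p = 108*p)
u*l(-8, -8) = -756*(-8) = -7*(-864) = 6048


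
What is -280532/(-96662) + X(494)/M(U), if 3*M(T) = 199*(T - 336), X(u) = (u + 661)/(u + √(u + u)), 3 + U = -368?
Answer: 462341864161/159310382116 + 165*√247/814170292 ≈ 2.9021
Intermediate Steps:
U = -371 (U = -3 - 368 = -371)
X(u) = (661 + u)/(u + √2*√u) (X(u) = (661 + u)/(u + √(2*u)) = (661 + u)/(u + √2*√u))
M(T) = -22288 + 199*T/3 (M(T) = (199*(T - 336))/3 = (199*(-336 + T))/3 = (-66864 + 199*T)/3 = -22288 + 199*T/3)
-280532/(-96662) + X(494)/M(U) = -280532/(-96662) + ((661 + 494)/(494 + √2*√494))/(-22288 + (199/3)*(-371)) = -280532*(-1/96662) + (1155/(494 + 2*√247))/(-22288 - 73829/3) = 140266/48331 + (1155/(494 + 2*√247))/(-140693/3) = 140266/48331 + (1155/(494 + 2*√247))*(-3/140693) = 140266/48331 - 495/(20099*(494 + 2*√247))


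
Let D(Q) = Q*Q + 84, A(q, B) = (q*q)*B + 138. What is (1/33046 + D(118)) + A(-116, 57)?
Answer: 25813486349/33046 ≈ 7.8114e+5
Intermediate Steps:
A(q, B) = 138 + B*q**2 (A(q, B) = q**2*B + 138 = B*q**2 + 138 = 138 + B*q**2)
D(Q) = 84 + Q**2 (D(Q) = Q**2 + 84 = 84 + Q**2)
(1/33046 + D(118)) + A(-116, 57) = (1/33046 + (84 + 118**2)) + (138 + 57*(-116)**2) = (1/33046 + (84 + 13924)) + (138 + 57*13456) = (1/33046 + 14008) + (138 + 766992) = 462908369/33046 + 767130 = 25813486349/33046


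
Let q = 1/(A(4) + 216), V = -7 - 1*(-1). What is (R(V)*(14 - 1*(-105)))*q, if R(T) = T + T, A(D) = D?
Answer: -357/55 ≈ -6.4909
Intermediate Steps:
V = -6 (V = -7 + 1 = -6)
R(T) = 2*T
q = 1/220 (q = 1/(4 + 216) = 1/220 ≈ 0.0045455)
(R(V)*(14 - 1*(-105)))*q = ((2*(-6))*(14 - 1*(-105)))*(1/220) = -12*(14 + 105)*(1/220) = -12*119*(1/220) = -1428*1/220 = -357/55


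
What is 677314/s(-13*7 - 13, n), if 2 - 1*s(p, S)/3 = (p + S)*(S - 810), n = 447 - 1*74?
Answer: 39842/20745 ≈ 1.9206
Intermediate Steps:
n = 373 (n = 447 - 74 = 373)
s(p, S) = 6 - 3*(-810 + S)*(S + p) (s(p, S) = 6 - 3*(p + S)*(S - 810) = 6 - 3*(S + p)*(-810 + S) = 6 - 3*(-810 + S)*(S + p))
677314/s(-13*7 - 13, n) = 677314/(6 - 3*373² + 2430*373 + 2430*(-13*7 - 13) - 3*373*(-13*7 - 13)) = 677314/(6 - 3*139129 + 906390 + 2430*(-91 - 13) - 3*373*(-91 - 13)) = 677314/(6 - 417387 + 906390 + 2430*(-104) - 3*373*(-104)) = 677314/(6 - 417387 + 906390 - 252720 + 116376) = 677314/352665 = 677314*(1/352665) = 39842/20745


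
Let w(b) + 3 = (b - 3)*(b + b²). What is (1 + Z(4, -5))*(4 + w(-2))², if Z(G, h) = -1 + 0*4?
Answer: 0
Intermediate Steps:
w(b) = -3 + (-3 + b)*(b + b²) (w(b) = -3 + (b - 3)*(b + b²) = -3 + (-3 + b)*(b + b²))
Z(G, h) = -1 (Z(G, h) = -1 + 0 = -1)
(1 + Z(4, -5))*(4 + w(-2))² = (1 - 1)*(4 + (-3 + (-2)³ - 3*(-2) - 2*(-2)²))² = 0*(4 + (-3 - 8 + 6 - 2*4))² = 0*(4 + (-3 - 8 + 6 - 8))² = 0*(4 - 13)² = 0*(-9)² = 0*81 = 0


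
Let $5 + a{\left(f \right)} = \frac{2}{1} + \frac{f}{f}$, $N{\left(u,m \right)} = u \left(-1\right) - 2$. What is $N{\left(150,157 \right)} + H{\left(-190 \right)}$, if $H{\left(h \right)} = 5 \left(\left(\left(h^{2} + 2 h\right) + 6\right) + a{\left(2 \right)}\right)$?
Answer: $178468$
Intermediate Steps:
$N{\left(u,m \right)} = -2 - u$ ($N{\left(u,m \right)} = - u - 2 = -2 - u$)
$a{\left(f \right)} = -2$ ($a{\left(f \right)} = -5 + \left(\frac{2}{1} + \frac{f}{f}\right) = -5 + \left(2 \cdot 1 + 1\right) = -5 + \left(2 + 1\right) = -5 + 3 = -2$)
$H{\left(h \right)} = 20 + 5 h^{2} + 10 h$ ($H{\left(h \right)} = 5 \left(\left(\left(h^{2} + 2 h\right) + 6\right) - 2\right) = 5 \left(\left(6 + h^{2} + 2 h\right) - 2\right) = 5 \left(4 + h^{2} + 2 h\right) = 20 + 5 h^{2} + 10 h$)
$N{\left(150,157 \right)} + H{\left(-190 \right)} = \left(-2 - 150\right) + \left(20 + 5 \left(-190\right)^{2} + 10 \left(-190\right)\right) = \left(-2 - 150\right) + \left(20 + 5 \cdot 36100 - 1900\right) = -152 + \left(20 + 180500 - 1900\right) = -152 + 178620 = 178468$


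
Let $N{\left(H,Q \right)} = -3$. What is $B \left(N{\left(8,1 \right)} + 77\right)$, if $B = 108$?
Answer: $7992$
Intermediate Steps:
$B \left(N{\left(8,1 \right)} + 77\right) = 108 \left(-3 + 77\right) = 108 \cdot 74 = 7992$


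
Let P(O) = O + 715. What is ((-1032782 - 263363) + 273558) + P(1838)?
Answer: -1020034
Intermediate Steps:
P(O) = 715 + O
((-1032782 - 263363) + 273558) + P(1838) = ((-1032782 - 263363) + 273558) + (715 + 1838) = (-1296145 + 273558) + 2553 = -1022587 + 2553 = -1020034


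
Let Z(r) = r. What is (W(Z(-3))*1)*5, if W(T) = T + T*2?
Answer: -45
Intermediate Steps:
W(T) = 3*T (W(T) = T + 2*T = 3*T)
(W(Z(-3))*1)*5 = ((3*(-3))*1)*5 = -9*1*5 = -9*5 = -45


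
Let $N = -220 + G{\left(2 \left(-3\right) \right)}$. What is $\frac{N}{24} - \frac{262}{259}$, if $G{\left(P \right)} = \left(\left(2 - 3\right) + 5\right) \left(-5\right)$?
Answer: $- \frac{2852}{259} \approx -11.012$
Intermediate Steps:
$G{\left(P \right)} = -20$ ($G{\left(P \right)} = \left(-1 + 5\right) \left(-5\right) = 4 \left(-5\right) = -20$)
$N = -240$ ($N = -220 - 20 = -240$)
$\frac{N}{24} - \frac{262}{259} = - \frac{240}{24} - \frac{262}{259} = \left(-240\right) \frac{1}{24} - \frac{262}{259} = -10 - \frac{262}{259} = - \frac{2852}{259}$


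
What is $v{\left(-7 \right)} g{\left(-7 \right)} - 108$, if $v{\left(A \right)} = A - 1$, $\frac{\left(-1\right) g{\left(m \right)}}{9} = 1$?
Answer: $-36$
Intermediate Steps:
$g{\left(m \right)} = -9$ ($g{\left(m \right)} = \left(-9\right) 1 = -9$)
$v{\left(A \right)} = -1 + A$ ($v{\left(A \right)} = A - 1 = -1 + A$)
$v{\left(-7 \right)} g{\left(-7 \right)} - 108 = \left(-1 - 7\right) \left(-9\right) - 108 = \left(-8\right) \left(-9\right) - 108 = 72 - 108 = -36$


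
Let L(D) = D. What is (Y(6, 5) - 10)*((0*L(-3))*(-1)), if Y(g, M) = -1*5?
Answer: 0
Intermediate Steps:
Y(g, M) = -5
(Y(6, 5) - 10)*((0*L(-3))*(-1)) = (-5 - 10)*((0*(-3))*(-1)) = -0*(-1) = -15*0 = 0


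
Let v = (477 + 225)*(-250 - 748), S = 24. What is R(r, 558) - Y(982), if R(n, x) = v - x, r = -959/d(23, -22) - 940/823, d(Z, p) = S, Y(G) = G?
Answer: -702136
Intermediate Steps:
d(Z, p) = 24
v = -700596 (v = 702*(-998) = -700596)
r = -811817/19752 (r = -959/24 - 940/823 = -811817/19752 ≈ -41.100)
R(n, x) = -700596 - x
R(r, 558) - Y(982) = (-700596 - 1*558) - 1*982 = (-700596 - 558) - 982 = -701154 - 982 = -702136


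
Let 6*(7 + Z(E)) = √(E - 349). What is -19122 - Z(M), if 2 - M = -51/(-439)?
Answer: -19115 - 4*I*√1045259/1317 ≈ -19115.0 - 3.1052*I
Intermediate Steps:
M = 827/439 (M = 2 - (-51)/(-439) = 2 - (-51)*(-1)/439 = 2 - 1*51/439 = 2 - 51/439 = 827/439 ≈ 1.8838)
Z(E) = -7 + √(-349 + E)/6 (Z(E) = -7 + √(E - 349)/6 = -7 + √(-349 + E)/6)
-19122 - Z(M) = -19122 - (-7 + √(-349 + 827/439)/6) = -19122 - (-7 + √(-152384/439)/6) = -19122 - (-7 + (8*I*√1045259/439)/6) = -19122 - (-7 + 4*I*√1045259/1317) = -19122 + (7 - 4*I*√1045259/1317) = -19115 - 4*I*√1045259/1317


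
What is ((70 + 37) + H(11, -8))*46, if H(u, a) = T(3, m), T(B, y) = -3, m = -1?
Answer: 4784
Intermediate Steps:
H(u, a) = -3
((70 + 37) + H(11, -8))*46 = ((70 + 37) - 3)*46 = (107 - 3)*46 = 104*46 = 4784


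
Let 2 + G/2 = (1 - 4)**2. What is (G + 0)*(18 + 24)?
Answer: 588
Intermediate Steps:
G = 14 (G = -4 + 2*(1 - 4)**2 = -4 + 2*(-3)**2 = -4 + 2*9 = -4 + 18 = 14)
(G + 0)*(18 + 24) = (14 + 0)*(18 + 24) = 14*42 = 588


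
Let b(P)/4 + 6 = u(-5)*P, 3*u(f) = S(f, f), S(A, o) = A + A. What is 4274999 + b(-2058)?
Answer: 4302415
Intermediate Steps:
S(A, o) = 2*A
u(f) = 2*f/3 (u(f) = (2*f)/3 = 2*f/3)
b(P) = -24 - 40*P/3 (b(P) = -24 + 4*(((⅔)*(-5))*P) = -24 + 4*(-10*P/3) = -24 - 40*P/3)
4274999 + b(-2058) = 4274999 + (-24 - 40/3*(-2058)) = 4274999 + (-24 + 27440) = 4274999 + 27416 = 4302415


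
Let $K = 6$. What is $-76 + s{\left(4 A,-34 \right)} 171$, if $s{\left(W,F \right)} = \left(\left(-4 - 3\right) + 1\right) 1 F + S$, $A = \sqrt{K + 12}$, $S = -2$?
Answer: $34466$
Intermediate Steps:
$A = 3 \sqrt{2}$ ($A = \sqrt{6 + 12} = \sqrt{18} = 3 \sqrt{2} \approx 4.2426$)
$s{\left(W,F \right)} = -2 - 6 F$ ($s{\left(W,F \right)} = \left(\left(-4 - 3\right) + 1\right) 1 F - 2 = \left(-7 + 1\right) 1 F - 2 = \left(-6\right) 1 F - 2 = - 6 F - 2 = -2 - 6 F$)
$-76 + s{\left(4 A,-34 \right)} 171 = -76 + \left(-2 - -204\right) 171 = -76 + \left(-2 + 204\right) 171 = -76 + 202 \cdot 171 = -76 + 34542 = 34466$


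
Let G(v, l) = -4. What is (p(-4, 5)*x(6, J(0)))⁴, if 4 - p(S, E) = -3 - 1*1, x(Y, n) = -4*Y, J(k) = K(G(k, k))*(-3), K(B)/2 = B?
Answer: 1358954496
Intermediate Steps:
K(B) = 2*B
J(k) = 24 (J(k) = (2*(-4))*(-3) = -8*(-3) = 24)
p(S, E) = 8 (p(S, E) = 4 - (-3 - 1*1) = 4 - (-3 - 1) = 4 - 1*(-4) = 4 + 4 = 8)
(p(-4, 5)*x(6, J(0)))⁴ = (8*(-4*6))⁴ = (8*(-24))⁴ = (-192)⁴ = 1358954496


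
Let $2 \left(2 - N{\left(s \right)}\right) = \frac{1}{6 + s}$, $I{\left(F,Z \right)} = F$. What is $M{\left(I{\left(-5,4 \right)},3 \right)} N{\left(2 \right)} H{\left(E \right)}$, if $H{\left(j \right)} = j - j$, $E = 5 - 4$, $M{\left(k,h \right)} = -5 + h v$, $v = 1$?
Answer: $0$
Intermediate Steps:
$M{\left(k,h \right)} = -5 + h$ ($M{\left(k,h \right)} = -5 + h 1 = -5 + h$)
$N{\left(s \right)} = 2 - \frac{1}{2 \left(6 + s\right)}$
$E = 1$
$H{\left(j \right)} = 0$
$M{\left(I{\left(-5,4 \right)},3 \right)} N{\left(2 \right)} H{\left(E \right)} = \left(-5 + 3\right) \frac{23 + 4 \cdot 2}{2 \left(6 + 2\right)} 0 = - 2 \frac{23 + 8}{2 \cdot 8} \cdot 0 = - 2 \cdot \frac{1}{2} \cdot \frac{1}{8} \cdot 31 \cdot 0 = \left(-2\right) \frac{31}{16} \cdot 0 = \left(- \frac{31}{8}\right) 0 = 0$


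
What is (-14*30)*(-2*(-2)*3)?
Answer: -5040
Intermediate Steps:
(-14*30)*(-2*(-2)*3) = -1680*3 = -420*12 = -5040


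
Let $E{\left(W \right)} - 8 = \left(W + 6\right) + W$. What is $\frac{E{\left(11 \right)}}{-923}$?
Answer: $- \frac{36}{923} \approx -0.039003$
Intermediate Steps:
$E{\left(W \right)} = 14 + 2 W$ ($E{\left(W \right)} = 8 + \left(\left(W + 6\right) + W\right) = 8 + \left(\left(6 + W\right) + W\right) = 8 + \left(6 + 2 W\right) = 14 + 2 W$)
$\frac{E{\left(11 \right)}}{-923} = \frac{14 + 2 \cdot 11}{-923} = \left(14 + 22\right) \left(- \frac{1}{923}\right) = 36 \left(- \frac{1}{923}\right) = - \frac{36}{923}$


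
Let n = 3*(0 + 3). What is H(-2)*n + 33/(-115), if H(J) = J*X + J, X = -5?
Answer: 8247/115 ≈ 71.713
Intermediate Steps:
H(J) = -4*J (H(J) = J*(-5) + J = -5*J + J = -4*J)
n = 9 (n = 3*3 = 9)
H(-2)*n + 33/(-115) = -4*(-2)*9 + 33/(-115) = 8*9 + 33*(-1/115) = 72 - 33/115 = 8247/115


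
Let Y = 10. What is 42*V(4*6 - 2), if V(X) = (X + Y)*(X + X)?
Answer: 59136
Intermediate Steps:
V(X) = 2*X*(10 + X) (V(X) = (X + 10)*(X + X) = (10 + X)*(2*X) = 2*X*(10 + X))
42*V(4*6 - 2) = 42*(2*(4*6 - 2)*(10 + (4*6 - 2))) = 42*(2*(24 - 2)*(10 + (24 - 2))) = 42*(2*22*(10 + 22)) = 42*(2*22*32) = 42*1408 = 59136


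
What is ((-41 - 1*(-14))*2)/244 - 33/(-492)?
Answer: -1543/10004 ≈ -0.15424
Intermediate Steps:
((-41 - 1*(-14))*2)/244 - 33/(-492) = ((-41 + 14)*2)*(1/244) - 33*(-1/492) = -27*2*(1/244) + 11/164 = -54*1/244 + 11/164 = -27/122 + 11/164 = -1543/10004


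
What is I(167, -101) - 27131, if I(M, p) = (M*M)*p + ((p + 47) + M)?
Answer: -2843807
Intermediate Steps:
I(M, p) = 47 + M + p + p*M² (I(M, p) = M²*p + ((47 + p) + M) = p*M² + (47 + M + p) = 47 + M + p + p*M²)
I(167, -101) - 27131 = (47 + 167 - 101 - 101*167²) - 27131 = (47 + 167 - 101 - 101*27889) - 27131 = (47 + 167 - 101 - 2816789) - 27131 = -2816676 - 27131 = -2843807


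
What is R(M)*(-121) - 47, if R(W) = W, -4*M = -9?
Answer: -1277/4 ≈ -319.25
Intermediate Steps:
M = 9/4 (M = -¼*(-9) = 9/4 ≈ 2.2500)
R(M)*(-121) - 47 = (9/4)*(-121) - 47 = -1089/4 - 47 = -1277/4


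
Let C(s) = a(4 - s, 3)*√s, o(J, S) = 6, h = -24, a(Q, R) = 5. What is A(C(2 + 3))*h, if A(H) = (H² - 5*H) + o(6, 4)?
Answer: -3144 + 600*√5 ≈ -1802.4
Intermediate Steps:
C(s) = 5*√s
A(H) = 6 + H² - 5*H (A(H) = (H² - 5*H) + 6 = 6 + H² - 5*H)
A(C(2 + 3))*h = (6 + (5*√(2 + 3))² - 25*√(2 + 3))*(-24) = (6 + (5*√5)² - 25*√5)*(-24) = (6 + 125 - 25*√5)*(-24) = (131 - 25*√5)*(-24) = -3144 + 600*√5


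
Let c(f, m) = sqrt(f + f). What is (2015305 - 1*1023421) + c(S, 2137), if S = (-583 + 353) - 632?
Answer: 991884 + 2*I*sqrt(431) ≈ 9.9188e+5 + 41.521*I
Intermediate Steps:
S = -862 (S = -230 - 632 = -862)
c(f, m) = sqrt(2)*sqrt(f) (c(f, m) = sqrt(2*f) = sqrt(2)*sqrt(f))
(2015305 - 1*1023421) + c(S, 2137) = (2015305 - 1*1023421) + sqrt(2)*sqrt(-862) = (2015305 - 1023421) + sqrt(2)*(I*sqrt(862)) = 991884 + 2*I*sqrt(431)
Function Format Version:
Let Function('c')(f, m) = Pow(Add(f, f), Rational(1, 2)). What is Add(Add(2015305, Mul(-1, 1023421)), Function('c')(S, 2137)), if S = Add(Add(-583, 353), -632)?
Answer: Add(991884, Mul(2, I, Pow(431, Rational(1, 2)))) ≈ Add(9.9188e+5, Mul(41.521, I))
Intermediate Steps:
S = -862 (S = Add(-230, -632) = -862)
Function('c')(f, m) = Mul(Pow(2, Rational(1, 2)), Pow(f, Rational(1, 2))) (Function('c')(f, m) = Pow(Mul(2, f), Rational(1, 2)) = Mul(Pow(2, Rational(1, 2)), Pow(f, Rational(1, 2))))
Add(Add(2015305, Mul(-1, 1023421)), Function('c')(S, 2137)) = Add(Add(2015305, Mul(-1, 1023421)), Mul(Pow(2, Rational(1, 2)), Pow(-862, Rational(1, 2)))) = Add(Add(2015305, -1023421), Mul(Pow(2, Rational(1, 2)), Mul(I, Pow(862, Rational(1, 2))))) = Add(991884, Mul(2, I, Pow(431, Rational(1, 2))))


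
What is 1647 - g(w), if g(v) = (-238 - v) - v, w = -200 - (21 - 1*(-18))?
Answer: 1407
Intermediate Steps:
w = -239 (w = -200 - (21 + 18) = -200 - 1*39 = -200 - 39 = -239)
g(v) = -238 - 2*v
1647 - g(w) = 1647 - (-238 - 2*(-239)) = 1647 - (-238 + 478) = 1647 - 1*240 = 1647 - 240 = 1407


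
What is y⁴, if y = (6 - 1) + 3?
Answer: 4096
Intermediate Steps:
y = 8 (y = 5 + 3 = 8)
y⁴ = 8⁴ = 4096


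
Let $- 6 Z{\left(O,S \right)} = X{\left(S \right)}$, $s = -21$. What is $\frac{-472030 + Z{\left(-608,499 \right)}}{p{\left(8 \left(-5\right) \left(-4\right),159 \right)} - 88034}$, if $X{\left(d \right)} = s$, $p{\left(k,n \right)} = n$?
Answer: $\frac{49687}{9250} \approx 5.3716$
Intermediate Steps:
$X{\left(d \right)} = -21$
$Z{\left(O,S \right)} = \frac{7}{2}$ ($Z{\left(O,S \right)} = \left(- \frac{1}{6}\right) \left(-21\right) = \frac{7}{2}$)
$\frac{-472030 + Z{\left(-608,499 \right)}}{p{\left(8 \left(-5\right) \left(-4\right),159 \right)} - 88034} = \frac{-472030 + \frac{7}{2}}{159 - 88034} = - \frac{944053}{2 \left(-87875\right)} = \left(- \frac{944053}{2}\right) \left(- \frac{1}{87875}\right) = \frac{49687}{9250}$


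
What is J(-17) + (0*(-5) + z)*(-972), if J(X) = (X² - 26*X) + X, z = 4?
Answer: -3174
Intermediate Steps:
J(X) = X² - 25*X
J(-17) + (0*(-5) + z)*(-972) = -17*(-25 - 17) + (0*(-5) + 4)*(-972) = -17*(-42) + (0 + 4)*(-972) = 714 + 4*(-972) = 714 - 3888 = -3174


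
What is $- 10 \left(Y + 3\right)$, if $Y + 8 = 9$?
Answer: $-40$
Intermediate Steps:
$Y = 1$ ($Y = -8 + 9 = 1$)
$- 10 \left(Y + 3\right) = - 10 \left(1 + 3\right) = \left(-10\right) 4 = -40$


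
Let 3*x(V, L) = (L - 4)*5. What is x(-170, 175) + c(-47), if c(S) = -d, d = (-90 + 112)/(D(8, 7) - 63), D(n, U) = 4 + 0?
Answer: 16837/59 ≈ 285.37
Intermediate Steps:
D(n, U) = 4
x(V, L) = -20/3 + 5*L/3 (x(V, L) = ((L - 4)*5)/3 = ((-4 + L)*5)/3 = (-20 + 5*L)/3 = -20/3 + 5*L/3)
d = -22/59 (d = (-90 + 112)/(4 - 63) = 22/(-59) = 22*(-1/59) = -22/59 ≈ -0.37288)
c(S) = 22/59 (c(S) = -1*(-22/59) = 22/59)
x(-170, 175) + c(-47) = (-20/3 + (5/3)*175) + 22/59 = (-20/3 + 875/3) + 22/59 = 285 + 22/59 = 16837/59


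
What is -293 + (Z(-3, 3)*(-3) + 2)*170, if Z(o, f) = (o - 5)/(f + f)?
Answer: 727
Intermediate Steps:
Z(o, f) = (-5 + o)/(2*f) (Z(o, f) = (-5 + o)/((2*f)) = (-5 + o)*(1/(2*f)) = (-5 + o)/(2*f))
-293 + (Z(-3, 3)*(-3) + 2)*170 = -293 + (((½)*(-5 - 3)/3)*(-3) + 2)*170 = -293 + (((½)*(⅓)*(-8))*(-3) + 2)*170 = -293 + (-4/3*(-3) + 2)*170 = -293 + (4 + 2)*170 = -293 + 6*170 = -293 + 1020 = 727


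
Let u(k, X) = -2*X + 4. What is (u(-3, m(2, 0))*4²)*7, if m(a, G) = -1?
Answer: 672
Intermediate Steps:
u(k, X) = 4 - 2*X
(u(-3, m(2, 0))*4²)*7 = ((4 - 2*(-1))*4²)*7 = ((4 + 2)*16)*7 = (6*16)*7 = 96*7 = 672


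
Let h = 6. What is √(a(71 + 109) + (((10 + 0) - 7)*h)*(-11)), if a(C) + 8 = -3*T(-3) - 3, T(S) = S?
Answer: 10*I*√2 ≈ 14.142*I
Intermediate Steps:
a(C) = -2 (a(C) = -8 + (-3*(-3) - 3) = -8 + (9 - 3) = -8 + 6 = -2)
√(a(71 + 109) + (((10 + 0) - 7)*h)*(-11)) = √(-2 + (((10 + 0) - 7)*6)*(-11)) = √(-2 + ((10 - 7)*6)*(-11)) = √(-2 + (3*6)*(-11)) = √(-2 + 18*(-11)) = √(-2 - 198) = √(-200) = 10*I*√2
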